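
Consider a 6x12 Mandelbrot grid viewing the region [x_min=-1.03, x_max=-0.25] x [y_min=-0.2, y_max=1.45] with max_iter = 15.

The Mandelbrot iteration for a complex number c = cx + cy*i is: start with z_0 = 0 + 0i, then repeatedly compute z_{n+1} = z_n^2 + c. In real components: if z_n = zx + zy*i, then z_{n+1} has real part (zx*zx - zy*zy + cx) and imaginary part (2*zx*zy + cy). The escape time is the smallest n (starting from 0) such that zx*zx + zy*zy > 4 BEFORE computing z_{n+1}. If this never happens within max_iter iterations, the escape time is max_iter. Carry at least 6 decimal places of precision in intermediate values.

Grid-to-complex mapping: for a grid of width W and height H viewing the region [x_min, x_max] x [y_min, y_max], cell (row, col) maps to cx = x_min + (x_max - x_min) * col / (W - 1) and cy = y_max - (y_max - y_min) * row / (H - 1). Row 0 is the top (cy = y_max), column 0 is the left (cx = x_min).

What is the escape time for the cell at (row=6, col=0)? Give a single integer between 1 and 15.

z_0 = 0 + 0i, c = -1.0300 + 0.5500i
Iter 1: z = -1.0300 + 0.5500i, |z|^2 = 1.3634
Iter 2: z = -0.2716 + -0.5830i, |z|^2 = 0.4137
Iter 3: z = -1.2961 + 0.8667i, |z|^2 = 2.4311
Iter 4: z = -0.1012 + -1.6967i, |z|^2 = 2.8889
Iter 5: z = -3.8984 + 0.8934i, |z|^2 = 15.9959
Escaped at iteration 5

Answer: 5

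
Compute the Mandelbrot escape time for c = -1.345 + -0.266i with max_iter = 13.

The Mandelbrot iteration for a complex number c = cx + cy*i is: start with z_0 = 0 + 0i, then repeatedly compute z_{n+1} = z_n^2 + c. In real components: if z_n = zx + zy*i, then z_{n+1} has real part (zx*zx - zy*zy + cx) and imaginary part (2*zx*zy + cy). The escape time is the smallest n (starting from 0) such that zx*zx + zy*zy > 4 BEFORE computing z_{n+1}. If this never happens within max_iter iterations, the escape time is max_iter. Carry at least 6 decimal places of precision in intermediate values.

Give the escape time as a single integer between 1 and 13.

Answer: 7

Derivation:
z_0 = 0 + 0i, c = -1.3450 + -0.2660i
Iter 1: z = -1.3450 + -0.2660i, |z|^2 = 1.8798
Iter 2: z = 0.3933 + 0.4495i, |z|^2 = 0.3567
Iter 3: z = -1.3924 + 0.0876i, |z|^2 = 1.9465
Iter 4: z = 0.5862 + -0.5099i, |z|^2 = 0.6036
Iter 5: z = -1.2614 + -0.8638i, |z|^2 = 2.3372
Iter 6: z = -0.5000 + 1.9131i, |z|^2 = 3.9101
Iter 7: z = -4.7551 + -2.1792i, |z|^2 = 27.3596
Escaped at iteration 7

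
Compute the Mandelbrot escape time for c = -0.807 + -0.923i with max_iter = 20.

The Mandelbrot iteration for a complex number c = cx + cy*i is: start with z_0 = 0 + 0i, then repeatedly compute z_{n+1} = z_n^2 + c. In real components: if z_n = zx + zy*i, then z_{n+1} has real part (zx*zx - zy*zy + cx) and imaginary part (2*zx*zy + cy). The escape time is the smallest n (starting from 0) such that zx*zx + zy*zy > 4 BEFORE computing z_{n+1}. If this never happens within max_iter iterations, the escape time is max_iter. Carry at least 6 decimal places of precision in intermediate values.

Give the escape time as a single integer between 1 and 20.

Answer: 3

Derivation:
z_0 = 0 + 0i, c = -0.8070 + -0.9230i
Iter 1: z = -0.8070 + -0.9230i, |z|^2 = 1.5032
Iter 2: z = -1.0077 + 0.5667i, |z|^2 = 1.3366
Iter 3: z = -0.1128 + -2.0651i, |z|^2 = 4.2776
Escaped at iteration 3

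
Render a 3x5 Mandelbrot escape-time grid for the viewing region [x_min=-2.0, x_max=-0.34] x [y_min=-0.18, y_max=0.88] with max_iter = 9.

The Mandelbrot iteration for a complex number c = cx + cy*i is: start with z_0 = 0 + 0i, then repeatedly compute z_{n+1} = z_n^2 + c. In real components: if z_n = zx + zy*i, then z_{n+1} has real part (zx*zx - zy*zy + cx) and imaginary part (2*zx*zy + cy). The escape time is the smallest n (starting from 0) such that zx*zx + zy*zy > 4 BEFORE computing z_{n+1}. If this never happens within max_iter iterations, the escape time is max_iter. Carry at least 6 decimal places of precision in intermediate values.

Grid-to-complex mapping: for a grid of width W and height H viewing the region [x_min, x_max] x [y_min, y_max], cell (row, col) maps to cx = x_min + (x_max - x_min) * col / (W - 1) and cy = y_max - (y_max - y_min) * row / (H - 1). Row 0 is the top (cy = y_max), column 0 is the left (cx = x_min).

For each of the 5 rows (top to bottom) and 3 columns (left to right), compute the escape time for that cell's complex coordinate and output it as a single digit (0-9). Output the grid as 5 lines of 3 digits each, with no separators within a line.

(row=0, col=0): c = -2.0000 + 0.8800i → escape time 1
(row=0, col=1): c = -1.1700 + 0.8800i → escape time 3
(row=0, col=2): c = -0.3400 + 0.8800i → escape time 6
(row=1, col=0): c = -2.0000 + 0.6150i → escape time 1
(row=1, col=1): c = -1.1700 + 0.6150i → escape time 3
(row=1, col=2): c = -0.3400 + 0.6150i → escape time 9
(row=2, col=0): c = -2.0000 + 0.3500i → escape time 1
(row=2, col=1): c = -1.1700 + 0.3500i → escape time 9
(row=2, col=2): c = -0.3400 + 0.3500i → escape time 9
(row=3, col=0): c = -2.0000 + 0.0850i → escape time 1
(row=3, col=1): c = -1.1700 + 0.0850i → escape time 9
(row=3, col=2): c = -0.3400 + 0.0850i → escape time 9
(row=4, col=0): c = -2.0000 + -0.1800i → escape time 1
(row=4, col=1): c = -1.1700 + -0.1800i → escape time 9
(row=4, col=2): c = -0.3400 + -0.1800i → escape time 9

Answer: 136
139
199
199
199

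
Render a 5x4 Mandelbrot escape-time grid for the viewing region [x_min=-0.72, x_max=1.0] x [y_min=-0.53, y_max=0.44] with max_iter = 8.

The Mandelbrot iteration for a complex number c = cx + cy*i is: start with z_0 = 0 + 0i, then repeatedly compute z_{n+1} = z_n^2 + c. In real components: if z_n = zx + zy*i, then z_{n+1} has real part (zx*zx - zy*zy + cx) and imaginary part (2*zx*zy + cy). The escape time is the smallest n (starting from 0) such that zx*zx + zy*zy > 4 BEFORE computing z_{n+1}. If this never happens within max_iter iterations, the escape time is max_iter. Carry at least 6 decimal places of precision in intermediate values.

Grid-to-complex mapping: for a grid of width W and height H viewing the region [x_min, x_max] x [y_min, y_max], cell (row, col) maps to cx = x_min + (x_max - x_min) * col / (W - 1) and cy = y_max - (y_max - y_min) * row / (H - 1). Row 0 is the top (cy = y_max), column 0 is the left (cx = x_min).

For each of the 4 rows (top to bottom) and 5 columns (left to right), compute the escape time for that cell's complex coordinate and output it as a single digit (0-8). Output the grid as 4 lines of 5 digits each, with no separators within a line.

(row=0, col=0): c = -0.7200 + 0.4400i → escape time 8
(row=0, col=1): c = -0.2900 + 0.4400i → escape time 8
(row=0, col=2): c = 0.1400 + 0.4400i → escape time 8
(row=0, col=3): c = 0.5700 + 0.4400i → escape time 4
(row=0, col=4): c = 1.0000 + 0.4400i → escape time 2
(row=1, col=0): c = -0.7200 + 0.1167i → escape time 8
(row=1, col=1): c = -0.2900 + 0.1167i → escape time 8
(row=1, col=2): c = 0.1400 + 0.1167i → escape time 8
(row=1, col=3): c = 0.5700 + 0.1167i → escape time 4
(row=1, col=4): c = 1.0000 + 0.1167i → escape time 2
(row=2, col=0): c = -0.7200 + -0.2067i → escape time 8
(row=2, col=1): c = -0.2900 + -0.2067i → escape time 8
(row=2, col=2): c = 0.1400 + -0.2067i → escape time 8
(row=2, col=3): c = 0.5700 + -0.2067i → escape time 4
(row=2, col=4): c = 1.0000 + -0.2067i → escape time 2
(row=3, col=0): c = -0.7200 + -0.5300i → escape time 6
(row=3, col=1): c = -0.2900 + -0.5300i → escape time 8
(row=3, col=2): c = 0.1400 + -0.5300i → escape time 8
(row=3, col=3): c = 0.5700 + -0.5300i → escape time 4
(row=3, col=4): c = 1.0000 + -0.5300i → escape time 2

Answer: 88842
88842
88842
68842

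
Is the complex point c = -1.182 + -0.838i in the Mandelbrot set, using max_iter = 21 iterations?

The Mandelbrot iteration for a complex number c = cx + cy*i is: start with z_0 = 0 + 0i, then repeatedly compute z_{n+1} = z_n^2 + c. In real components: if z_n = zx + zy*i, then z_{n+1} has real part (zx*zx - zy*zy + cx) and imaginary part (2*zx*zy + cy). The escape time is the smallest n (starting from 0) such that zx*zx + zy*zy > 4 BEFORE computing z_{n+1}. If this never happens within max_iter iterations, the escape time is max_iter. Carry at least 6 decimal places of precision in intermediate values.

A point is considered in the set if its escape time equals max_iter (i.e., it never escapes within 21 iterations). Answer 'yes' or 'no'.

Answer: no

Derivation:
z_0 = 0 + 0i, c = -1.1820 + -0.8380i
Iter 1: z = -1.1820 + -0.8380i, |z|^2 = 2.0994
Iter 2: z = -0.4871 + 1.1430i, |z|^2 = 1.5438
Iter 3: z = -2.2512 + -1.9516i, |z|^2 = 8.8768
Escaped at iteration 3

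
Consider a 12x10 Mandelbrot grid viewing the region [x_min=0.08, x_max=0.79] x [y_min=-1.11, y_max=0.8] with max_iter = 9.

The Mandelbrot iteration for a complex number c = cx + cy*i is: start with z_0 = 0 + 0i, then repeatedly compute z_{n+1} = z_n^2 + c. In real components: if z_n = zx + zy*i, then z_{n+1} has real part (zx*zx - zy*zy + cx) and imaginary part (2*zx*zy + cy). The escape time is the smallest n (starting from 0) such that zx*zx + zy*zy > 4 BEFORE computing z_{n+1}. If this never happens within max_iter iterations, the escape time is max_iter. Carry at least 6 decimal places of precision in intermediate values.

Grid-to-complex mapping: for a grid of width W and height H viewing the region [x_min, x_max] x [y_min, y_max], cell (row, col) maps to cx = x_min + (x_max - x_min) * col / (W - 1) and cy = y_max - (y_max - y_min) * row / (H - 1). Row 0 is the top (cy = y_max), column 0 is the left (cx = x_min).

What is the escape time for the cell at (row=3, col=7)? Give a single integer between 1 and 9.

Answer: 5

Derivation:
z_0 = 0 + 0i, c = 0.5318 + 0.1633i
Iter 1: z = 0.5318 + 0.1633i, |z|^2 = 0.3095
Iter 2: z = 0.7880 + 0.3371i, |z|^2 = 0.7345
Iter 3: z = 1.0391 + 0.6945i, |z|^2 = 1.5621
Iter 4: z = 1.1292 + 1.6067i, |z|^2 = 3.8566
Iter 5: z = -0.7746 + 3.7919i, |z|^2 = 14.9784
Escaped at iteration 5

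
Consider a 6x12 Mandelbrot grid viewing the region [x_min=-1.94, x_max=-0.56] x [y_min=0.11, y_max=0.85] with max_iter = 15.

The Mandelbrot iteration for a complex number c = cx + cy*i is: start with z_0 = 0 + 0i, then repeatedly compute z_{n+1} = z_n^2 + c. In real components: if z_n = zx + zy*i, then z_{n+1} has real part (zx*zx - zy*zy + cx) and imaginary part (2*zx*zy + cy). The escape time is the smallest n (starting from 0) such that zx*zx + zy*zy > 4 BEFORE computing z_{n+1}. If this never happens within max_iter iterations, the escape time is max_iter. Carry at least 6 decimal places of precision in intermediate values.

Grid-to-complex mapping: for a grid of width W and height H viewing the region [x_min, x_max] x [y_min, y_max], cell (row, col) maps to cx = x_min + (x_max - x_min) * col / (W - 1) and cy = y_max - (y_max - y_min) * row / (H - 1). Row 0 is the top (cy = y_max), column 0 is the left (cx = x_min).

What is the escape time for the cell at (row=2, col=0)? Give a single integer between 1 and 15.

Answer: 1

Derivation:
z_0 = 0 + 0i, c = -1.9400 + 0.7155i
Iter 1: z = -1.9400 + 0.7155i, |z|^2 = 4.2755
Escaped at iteration 1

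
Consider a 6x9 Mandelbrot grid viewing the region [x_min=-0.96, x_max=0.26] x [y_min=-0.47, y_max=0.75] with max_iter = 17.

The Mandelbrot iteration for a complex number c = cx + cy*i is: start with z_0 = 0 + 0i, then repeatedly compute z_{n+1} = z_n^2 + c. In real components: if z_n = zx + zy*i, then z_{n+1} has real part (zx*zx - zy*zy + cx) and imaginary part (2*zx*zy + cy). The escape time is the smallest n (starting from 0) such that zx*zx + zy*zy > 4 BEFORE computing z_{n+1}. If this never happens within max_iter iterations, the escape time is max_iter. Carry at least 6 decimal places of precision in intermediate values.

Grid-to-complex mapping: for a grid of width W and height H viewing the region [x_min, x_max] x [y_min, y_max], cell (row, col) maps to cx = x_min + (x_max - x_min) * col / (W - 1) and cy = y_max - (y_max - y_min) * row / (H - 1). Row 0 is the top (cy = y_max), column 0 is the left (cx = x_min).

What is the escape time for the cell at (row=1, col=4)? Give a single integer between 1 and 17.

Answer: 17

Derivation:
z_0 = 0 + 0i, c = 0.0160 + 0.5975i
Iter 1: z = 0.0160 + 0.5975i, |z|^2 = 0.3573
Iter 2: z = -0.3408 + 0.6166i, |z|^2 = 0.4963
Iter 3: z = -0.2481 + 0.1773i, |z|^2 = 0.0930
Iter 4: z = 0.0461 + 0.5095i, |z|^2 = 0.2618
Iter 5: z = -0.2415 + 0.6445i, |z|^2 = 0.4737
Iter 6: z = -0.3411 + 0.2862i, |z|^2 = 0.1982
Iter 7: z = 0.0504 + 0.4023i, |z|^2 = 0.1644
Iter 8: z = -0.1433 + 0.6381i, |z|^2 = 0.4277
Iter 9: z = -0.3706 + 0.4147i, |z|^2 = 0.3093
Iter 10: z = -0.0186 + 0.2902i, |z|^2 = 0.0845
Iter 11: z = -0.0678 + 0.5867i, |z|^2 = 0.3488
Iter 12: z = -0.3236 + 0.5179i, |z|^2 = 0.3729
Iter 13: z = -0.1475 + 0.2623i, |z|^2 = 0.0906
Iter 14: z = -0.0311 + 0.5201i, |z|^2 = 0.2715
Iter 15: z = -0.2536 + 0.5652i, |z|^2 = 0.3837
Iter 16: z = -0.2392 + 0.3109i, |z|^2 = 0.1538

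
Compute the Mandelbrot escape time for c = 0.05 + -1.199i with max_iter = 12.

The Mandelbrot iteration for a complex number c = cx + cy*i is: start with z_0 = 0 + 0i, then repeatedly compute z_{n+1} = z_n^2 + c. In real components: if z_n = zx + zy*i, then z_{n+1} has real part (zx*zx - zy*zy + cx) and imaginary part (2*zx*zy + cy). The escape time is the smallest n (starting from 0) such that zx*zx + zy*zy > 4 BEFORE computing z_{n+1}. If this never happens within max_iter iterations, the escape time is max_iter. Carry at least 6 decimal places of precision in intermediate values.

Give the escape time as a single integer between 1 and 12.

Answer: 3

Derivation:
z_0 = 0 + 0i, c = 0.0500 + -1.1990i
Iter 1: z = 0.0500 + -1.1990i, |z|^2 = 1.4401
Iter 2: z = -1.3851 + -1.3189i, |z|^2 = 3.6580
Iter 3: z = 0.2290 + 2.4546i, |z|^2 = 6.0776
Escaped at iteration 3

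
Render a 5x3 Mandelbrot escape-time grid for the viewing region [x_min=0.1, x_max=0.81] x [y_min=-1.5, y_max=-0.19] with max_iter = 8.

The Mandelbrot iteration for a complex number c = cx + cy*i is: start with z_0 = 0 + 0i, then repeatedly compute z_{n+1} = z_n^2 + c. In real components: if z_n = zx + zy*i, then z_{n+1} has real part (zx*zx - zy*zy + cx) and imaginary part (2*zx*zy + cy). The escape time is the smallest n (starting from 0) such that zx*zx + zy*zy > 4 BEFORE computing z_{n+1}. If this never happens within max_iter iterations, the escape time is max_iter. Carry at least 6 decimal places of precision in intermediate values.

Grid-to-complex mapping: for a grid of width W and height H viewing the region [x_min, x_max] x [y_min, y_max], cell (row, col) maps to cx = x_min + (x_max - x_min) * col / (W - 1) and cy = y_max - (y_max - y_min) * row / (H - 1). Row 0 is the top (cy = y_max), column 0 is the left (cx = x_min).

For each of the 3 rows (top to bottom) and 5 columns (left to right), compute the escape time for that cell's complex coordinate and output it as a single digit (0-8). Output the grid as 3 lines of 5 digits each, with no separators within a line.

(row=0, col=0): c = 0.1000 + -0.1900i → escape time 8
(row=0, col=1): c = 0.2775 + -0.1900i → escape time 8
(row=0, col=2): c = 0.4550 + -0.1900i → escape time 7
(row=0, col=3): c = 0.6325 + -0.1900i → escape time 4
(row=0, col=4): c = 0.8100 + -0.1900i → escape time 3
(row=1, col=0): c = 0.1000 + -0.8450i → escape time 5
(row=1, col=1): c = 0.2775 + -0.8450i → escape time 4
(row=1, col=2): c = 0.4550 + -0.8450i → escape time 3
(row=1, col=3): c = 0.6325 + -0.8450i → escape time 3
(row=1, col=4): c = 0.8100 + -0.8450i → escape time 2
(row=2, col=0): c = 0.1000 + -1.5000i → escape time 2
(row=2, col=1): c = 0.2775 + -1.5000i → escape time 2
(row=2, col=2): c = 0.4550 + -1.5000i → escape time 2
(row=2, col=3): c = 0.6325 + -1.5000i → escape time 2
(row=2, col=4): c = 0.8100 + -1.5000i → escape time 2

Answer: 88743
54332
22222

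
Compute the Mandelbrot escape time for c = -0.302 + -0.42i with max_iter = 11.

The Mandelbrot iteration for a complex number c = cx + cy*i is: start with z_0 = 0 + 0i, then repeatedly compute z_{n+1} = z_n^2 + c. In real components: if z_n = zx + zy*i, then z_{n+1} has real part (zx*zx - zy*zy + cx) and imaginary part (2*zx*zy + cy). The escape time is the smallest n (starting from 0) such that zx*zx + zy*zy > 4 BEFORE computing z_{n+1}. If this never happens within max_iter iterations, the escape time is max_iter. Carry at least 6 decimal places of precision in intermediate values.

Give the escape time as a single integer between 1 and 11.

z_0 = 0 + 0i, c = -0.3020 + -0.4200i
Iter 1: z = -0.3020 + -0.4200i, |z|^2 = 0.2676
Iter 2: z = -0.3872 + -0.1663i, |z|^2 = 0.1776
Iter 3: z = -0.1797 + -0.2912i, |z|^2 = 0.1171
Iter 4: z = -0.3545 + -0.3153i, |z|^2 = 0.2251
Iter 5: z = -0.2758 + -0.1964i, |z|^2 = 0.1146
Iter 6: z = -0.2645 + -0.3117i, |z|^2 = 0.1671
Iter 7: z = -0.3291 + -0.2551i, |z|^2 = 0.1734
Iter 8: z = -0.2587 + -0.2521i, |z|^2 = 0.1305
Iter 9: z = -0.2986 + -0.2896i, |z|^2 = 0.1730
Iter 10: z = -0.2967 + -0.2471i, |z|^2 = 0.1491

Answer: 11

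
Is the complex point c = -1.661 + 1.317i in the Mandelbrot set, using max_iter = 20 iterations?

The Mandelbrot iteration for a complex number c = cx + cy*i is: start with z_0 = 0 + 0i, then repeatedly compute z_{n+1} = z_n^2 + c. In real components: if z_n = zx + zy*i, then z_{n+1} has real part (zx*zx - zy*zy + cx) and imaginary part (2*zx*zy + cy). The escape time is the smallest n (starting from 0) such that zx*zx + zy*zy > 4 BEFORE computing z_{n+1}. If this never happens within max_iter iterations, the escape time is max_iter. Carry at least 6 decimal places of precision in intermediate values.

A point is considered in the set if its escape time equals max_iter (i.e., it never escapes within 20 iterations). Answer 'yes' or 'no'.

Answer: no

Derivation:
z_0 = 0 + 0i, c = -1.6610 + 1.3170i
Iter 1: z = -1.6610 + 1.3170i, |z|^2 = 4.4934
Escaped at iteration 1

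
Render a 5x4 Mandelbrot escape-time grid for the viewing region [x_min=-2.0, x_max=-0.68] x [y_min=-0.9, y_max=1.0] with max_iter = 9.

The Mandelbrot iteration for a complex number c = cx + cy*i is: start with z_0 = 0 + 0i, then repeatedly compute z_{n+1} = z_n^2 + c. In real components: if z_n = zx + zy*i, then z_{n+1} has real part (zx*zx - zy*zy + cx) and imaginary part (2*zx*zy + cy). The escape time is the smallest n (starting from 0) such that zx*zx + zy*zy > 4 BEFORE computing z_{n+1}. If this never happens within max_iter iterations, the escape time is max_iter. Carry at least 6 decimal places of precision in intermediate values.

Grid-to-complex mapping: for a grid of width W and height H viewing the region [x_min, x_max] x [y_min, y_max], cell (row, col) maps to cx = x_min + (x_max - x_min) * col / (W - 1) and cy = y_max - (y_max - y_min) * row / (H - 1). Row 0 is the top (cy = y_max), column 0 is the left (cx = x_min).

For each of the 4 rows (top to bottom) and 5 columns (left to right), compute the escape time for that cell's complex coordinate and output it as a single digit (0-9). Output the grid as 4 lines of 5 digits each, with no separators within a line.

Answer: 12334
14699
14799
12334

Derivation:
(row=0, col=0): c = -2.0000 + 1.0000i → escape time 1
(row=0, col=1): c = -1.6700 + 1.0000i → escape time 2
(row=0, col=2): c = -1.3400 + 1.0000i → escape time 3
(row=0, col=3): c = -1.0100 + 1.0000i → escape time 3
(row=0, col=4): c = -0.6800 + 1.0000i → escape time 4
(row=1, col=0): c = -2.0000 + 0.3667i → escape time 1
(row=1, col=1): c = -1.6700 + 0.3667i → escape time 4
(row=1, col=2): c = -1.3400 + 0.3667i → escape time 6
(row=1, col=3): c = -1.0100 + 0.3667i → escape time 9
(row=1, col=4): c = -0.6800 + 0.3667i → escape time 9
(row=2, col=0): c = -2.0000 + -0.2667i → escape time 1
(row=2, col=1): c = -1.6700 + -0.2667i → escape time 4
(row=2, col=2): c = -1.3400 + -0.2667i → escape time 7
(row=2, col=3): c = -1.0100 + -0.2667i → escape time 9
(row=2, col=4): c = -0.6800 + -0.2667i → escape time 9
(row=3, col=0): c = -2.0000 + -0.9000i → escape time 1
(row=3, col=1): c = -1.6700 + -0.9000i → escape time 2
(row=3, col=2): c = -1.3400 + -0.9000i → escape time 3
(row=3, col=3): c = -1.0100 + -0.9000i → escape time 3
(row=3, col=4): c = -0.6800 + -0.9000i → escape time 4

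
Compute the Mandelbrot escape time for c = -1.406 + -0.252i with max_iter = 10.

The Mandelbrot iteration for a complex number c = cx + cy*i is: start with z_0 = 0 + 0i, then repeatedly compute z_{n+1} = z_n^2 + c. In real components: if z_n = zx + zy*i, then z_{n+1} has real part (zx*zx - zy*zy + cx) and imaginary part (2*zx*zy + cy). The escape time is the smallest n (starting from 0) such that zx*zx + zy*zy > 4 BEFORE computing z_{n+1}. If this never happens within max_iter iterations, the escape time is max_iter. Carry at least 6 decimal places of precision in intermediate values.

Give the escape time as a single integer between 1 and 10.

Answer: 5

Derivation:
z_0 = 0 + 0i, c = -1.4060 + -0.2520i
Iter 1: z = -1.4060 + -0.2520i, |z|^2 = 2.0403
Iter 2: z = 0.5073 + 0.4566i, |z|^2 = 0.4659
Iter 3: z = -1.3571 + 0.2113i, |z|^2 = 1.8864
Iter 4: z = 0.3911 + -0.8256i, |z|^2 = 0.8345
Iter 5: z = -1.9346 + -0.8978i, |z|^2 = 4.5487
Escaped at iteration 5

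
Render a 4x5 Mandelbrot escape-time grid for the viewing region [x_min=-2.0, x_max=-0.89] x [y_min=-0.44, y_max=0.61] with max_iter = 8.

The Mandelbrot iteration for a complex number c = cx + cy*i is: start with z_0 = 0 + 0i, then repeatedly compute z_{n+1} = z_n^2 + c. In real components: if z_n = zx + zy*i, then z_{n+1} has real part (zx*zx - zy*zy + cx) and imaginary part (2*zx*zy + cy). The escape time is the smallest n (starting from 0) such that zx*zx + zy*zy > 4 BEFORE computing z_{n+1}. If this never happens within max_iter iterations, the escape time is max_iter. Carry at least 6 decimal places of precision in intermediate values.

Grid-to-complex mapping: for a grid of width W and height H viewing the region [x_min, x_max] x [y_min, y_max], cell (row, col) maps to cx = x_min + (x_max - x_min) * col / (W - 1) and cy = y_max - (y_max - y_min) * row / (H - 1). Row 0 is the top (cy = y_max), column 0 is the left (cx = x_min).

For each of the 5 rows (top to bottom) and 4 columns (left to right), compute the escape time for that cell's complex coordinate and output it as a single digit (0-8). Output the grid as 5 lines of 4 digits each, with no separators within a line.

Answer: 1335
1488
1688
1588
1376

Derivation:
(row=0, col=0): c = -2.0000 + 0.6100i → escape time 1
(row=0, col=1): c = -1.6300 + 0.6100i → escape time 3
(row=0, col=2): c = -1.2600 + 0.6100i → escape time 3
(row=0, col=3): c = -0.8900 + 0.6100i → escape time 5
(row=1, col=0): c = -2.0000 + 0.3475i → escape time 1
(row=1, col=1): c = -1.6300 + 0.3475i → escape time 4
(row=1, col=2): c = -1.2600 + 0.3475i → escape time 8
(row=1, col=3): c = -0.8900 + 0.3475i → escape time 8
(row=2, col=0): c = -2.0000 + 0.0850i → escape time 1
(row=2, col=1): c = -1.6300 + 0.0850i → escape time 6
(row=2, col=2): c = -1.2600 + 0.0850i → escape time 8
(row=2, col=3): c = -0.8900 + 0.0850i → escape time 8
(row=3, col=0): c = -2.0000 + -0.1775i → escape time 1
(row=3, col=1): c = -1.6300 + -0.1775i → escape time 5
(row=3, col=2): c = -1.2600 + -0.1775i → escape time 8
(row=3, col=3): c = -0.8900 + -0.1775i → escape time 8
(row=4, col=0): c = -2.0000 + -0.4400i → escape time 1
(row=4, col=1): c = -1.6300 + -0.4400i → escape time 3
(row=4, col=2): c = -1.2600 + -0.4400i → escape time 7
(row=4, col=3): c = -0.8900 + -0.4400i → escape time 6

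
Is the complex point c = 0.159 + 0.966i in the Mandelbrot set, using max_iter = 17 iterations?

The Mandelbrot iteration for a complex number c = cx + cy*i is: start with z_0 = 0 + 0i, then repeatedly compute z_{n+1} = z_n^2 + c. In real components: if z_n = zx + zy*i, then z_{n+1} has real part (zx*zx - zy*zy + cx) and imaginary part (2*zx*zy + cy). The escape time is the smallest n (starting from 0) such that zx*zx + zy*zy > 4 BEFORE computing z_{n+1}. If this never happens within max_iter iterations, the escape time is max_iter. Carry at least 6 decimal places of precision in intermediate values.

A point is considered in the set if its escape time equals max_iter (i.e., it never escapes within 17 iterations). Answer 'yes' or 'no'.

z_0 = 0 + 0i, c = 0.1590 + 0.9660i
Iter 1: z = 0.1590 + 0.9660i, |z|^2 = 0.9584
Iter 2: z = -0.7489 + 1.2732i, |z|^2 = 2.1818
Iter 3: z = -0.9012 + -0.9409i, |z|^2 = 1.6975
Iter 4: z = 0.0858 + 2.6619i, |z|^2 = 7.0931
Escaped at iteration 4

Answer: no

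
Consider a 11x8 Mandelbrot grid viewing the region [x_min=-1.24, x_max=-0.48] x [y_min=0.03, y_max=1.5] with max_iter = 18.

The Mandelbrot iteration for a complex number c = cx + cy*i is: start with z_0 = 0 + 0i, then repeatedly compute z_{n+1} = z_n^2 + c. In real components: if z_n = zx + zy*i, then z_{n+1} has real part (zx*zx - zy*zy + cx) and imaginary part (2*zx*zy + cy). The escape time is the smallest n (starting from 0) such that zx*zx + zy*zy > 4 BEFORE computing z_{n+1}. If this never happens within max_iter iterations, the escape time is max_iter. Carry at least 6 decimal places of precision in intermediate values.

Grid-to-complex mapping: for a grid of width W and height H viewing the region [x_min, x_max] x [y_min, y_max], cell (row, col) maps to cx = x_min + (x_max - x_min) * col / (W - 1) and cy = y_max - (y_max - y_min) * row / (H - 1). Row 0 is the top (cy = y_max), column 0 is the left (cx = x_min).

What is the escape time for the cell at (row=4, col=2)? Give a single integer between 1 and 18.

z_0 = 0 + 0i, c = -1.0880 + 0.6600i
Iter 1: z = -1.0880 + 0.6600i, |z|^2 = 1.6193
Iter 2: z = -0.3399 + -0.7762i, |z|^2 = 0.7179
Iter 3: z = -1.5749 + 1.1876i, |z|^2 = 3.8907
Iter 4: z = -0.0179 + -3.0806i, |z|^2 = 9.4907
Escaped at iteration 4

Answer: 4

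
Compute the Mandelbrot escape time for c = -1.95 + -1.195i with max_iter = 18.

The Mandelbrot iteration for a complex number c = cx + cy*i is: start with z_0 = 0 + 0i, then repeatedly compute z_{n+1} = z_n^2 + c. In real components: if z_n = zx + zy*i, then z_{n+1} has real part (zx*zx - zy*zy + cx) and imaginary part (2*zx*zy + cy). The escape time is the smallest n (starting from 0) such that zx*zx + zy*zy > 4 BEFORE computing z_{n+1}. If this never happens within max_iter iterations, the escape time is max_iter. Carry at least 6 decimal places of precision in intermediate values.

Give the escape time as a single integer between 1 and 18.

Answer: 1

Derivation:
z_0 = 0 + 0i, c = -1.9500 + -1.1950i
Iter 1: z = -1.9500 + -1.1950i, |z|^2 = 5.2305
Escaped at iteration 1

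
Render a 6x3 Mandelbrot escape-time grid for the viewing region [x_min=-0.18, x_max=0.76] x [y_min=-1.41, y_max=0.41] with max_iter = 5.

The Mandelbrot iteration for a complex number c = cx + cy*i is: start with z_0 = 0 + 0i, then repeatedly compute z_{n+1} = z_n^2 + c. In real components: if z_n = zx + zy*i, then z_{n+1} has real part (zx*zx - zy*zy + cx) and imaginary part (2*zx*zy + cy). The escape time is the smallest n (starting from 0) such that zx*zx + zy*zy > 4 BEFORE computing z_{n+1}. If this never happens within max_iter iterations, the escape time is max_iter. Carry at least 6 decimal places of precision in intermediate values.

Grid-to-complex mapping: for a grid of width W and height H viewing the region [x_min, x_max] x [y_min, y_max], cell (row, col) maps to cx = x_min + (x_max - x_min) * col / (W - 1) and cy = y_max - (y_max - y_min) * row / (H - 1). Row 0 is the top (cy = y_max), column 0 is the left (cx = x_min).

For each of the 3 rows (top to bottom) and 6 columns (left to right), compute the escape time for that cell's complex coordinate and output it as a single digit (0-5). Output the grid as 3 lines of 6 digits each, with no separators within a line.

Answer: 555543
555543
222222

Derivation:
(row=0, col=0): c = -0.1800 + 0.4100i → escape time 5
(row=0, col=1): c = 0.0080 + 0.4100i → escape time 5
(row=0, col=2): c = 0.1960 + 0.4100i → escape time 5
(row=0, col=3): c = 0.3840 + 0.4100i → escape time 5
(row=0, col=4): c = 0.5720 + 0.4100i → escape time 4
(row=0, col=5): c = 0.7600 + 0.4100i → escape time 3
(row=1, col=0): c = -0.1800 + -0.5000i → escape time 5
(row=1, col=1): c = 0.0080 + -0.5000i → escape time 5
(row=1, col=2): c = 0.1960 + -0.5000i → escape time 5
(row=1, col=3): c = 0.3840 + -0.5000i → escape time 5
(row=1, col=4): c = 0.5720 + -0.5000i → escape time 4
(row=1, col=5): c = 0.7600 + -0.5000i → escape time 3
(row=2, col=0): c = -0.1800 + -1.4100i → escape time 2
(row=2, col=1): c = 0.0080 + -1.4100i → escape time 2
(row=2, col=2): c = 0.1960 + -1.4100i → escape time 2
(row=2, col=3): c = 0.3840 + -1.4100i → escape time 2
(row=2, col=4): c = 0.5720 + -1.4100i → escape time 2
(row=2, col=5): c = 0.7600 + -1.4100i → escape time 2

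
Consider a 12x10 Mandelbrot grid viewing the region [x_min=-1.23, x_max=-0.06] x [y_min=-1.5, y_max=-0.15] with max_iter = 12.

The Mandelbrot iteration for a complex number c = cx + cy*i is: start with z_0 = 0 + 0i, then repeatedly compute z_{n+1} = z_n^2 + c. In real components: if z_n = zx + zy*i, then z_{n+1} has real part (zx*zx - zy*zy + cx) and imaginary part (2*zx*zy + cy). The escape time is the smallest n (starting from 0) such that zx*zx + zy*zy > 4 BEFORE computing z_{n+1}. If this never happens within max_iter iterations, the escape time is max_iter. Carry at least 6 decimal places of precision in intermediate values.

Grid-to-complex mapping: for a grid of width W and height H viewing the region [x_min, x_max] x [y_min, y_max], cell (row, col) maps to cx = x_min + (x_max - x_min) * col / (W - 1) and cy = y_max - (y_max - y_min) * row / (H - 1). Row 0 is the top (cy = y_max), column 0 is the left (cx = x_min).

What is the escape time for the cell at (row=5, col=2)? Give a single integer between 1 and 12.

z_0 = 0 + 0i, c = -1.0173 + -0.9000i
Iter 1: z = -1.0173 + -0.9000i, |z|^2 = 1.8448
Iter 2: z = -0.7924 + 0.9311i, |z|^2 = 1.4949
Iter 3: z = -1.2563 + -2.3756i, |z|^2 = 7.2219
Escaped at iteration 3

Answer: 3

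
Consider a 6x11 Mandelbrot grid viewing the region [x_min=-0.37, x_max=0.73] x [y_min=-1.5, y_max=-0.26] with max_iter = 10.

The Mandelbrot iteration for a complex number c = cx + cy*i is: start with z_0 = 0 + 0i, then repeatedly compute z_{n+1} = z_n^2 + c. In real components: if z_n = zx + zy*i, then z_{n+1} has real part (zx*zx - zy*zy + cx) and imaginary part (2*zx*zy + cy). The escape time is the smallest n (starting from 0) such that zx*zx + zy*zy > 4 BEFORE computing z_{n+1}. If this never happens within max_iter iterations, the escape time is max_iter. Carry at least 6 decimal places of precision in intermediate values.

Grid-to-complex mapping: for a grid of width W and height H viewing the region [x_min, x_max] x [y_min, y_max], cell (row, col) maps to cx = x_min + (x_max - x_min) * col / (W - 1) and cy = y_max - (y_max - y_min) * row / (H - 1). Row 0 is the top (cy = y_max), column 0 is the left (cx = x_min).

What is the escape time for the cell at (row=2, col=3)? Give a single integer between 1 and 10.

z_0 = 0 + 0i, c = 0.2900 + -0.5080i
Iter 1: z = 0.2900 + -0.5080i, |z|^2 = 0.3422
Iter 2: z = 0.1160 + -0.8026i, |z|^2 = 0.6577
Iter 3: z = -0.3408 + -0.6943i, |z|^2 = 0.5981
Iter 4: z = -0.0759 + -0.0348i, |z|^2 = 0.0070
Iter 5: z = 0.2945 + -0.5027i, |z|^2 = 0.3395
Iter 6: z = 0.1240 + -0.8041i, |z|^2 = 0.6620
Iter 7: z = -0.3413 + -0.7075i, |z|^2 = 0.6170
Iter 8: z = -0.0941 + -0.0251i, |z|^2 = 0.0095
Iter 9: z = 0.2982 + -0.5033i, |z|^2 = 0.3422

Answer: 10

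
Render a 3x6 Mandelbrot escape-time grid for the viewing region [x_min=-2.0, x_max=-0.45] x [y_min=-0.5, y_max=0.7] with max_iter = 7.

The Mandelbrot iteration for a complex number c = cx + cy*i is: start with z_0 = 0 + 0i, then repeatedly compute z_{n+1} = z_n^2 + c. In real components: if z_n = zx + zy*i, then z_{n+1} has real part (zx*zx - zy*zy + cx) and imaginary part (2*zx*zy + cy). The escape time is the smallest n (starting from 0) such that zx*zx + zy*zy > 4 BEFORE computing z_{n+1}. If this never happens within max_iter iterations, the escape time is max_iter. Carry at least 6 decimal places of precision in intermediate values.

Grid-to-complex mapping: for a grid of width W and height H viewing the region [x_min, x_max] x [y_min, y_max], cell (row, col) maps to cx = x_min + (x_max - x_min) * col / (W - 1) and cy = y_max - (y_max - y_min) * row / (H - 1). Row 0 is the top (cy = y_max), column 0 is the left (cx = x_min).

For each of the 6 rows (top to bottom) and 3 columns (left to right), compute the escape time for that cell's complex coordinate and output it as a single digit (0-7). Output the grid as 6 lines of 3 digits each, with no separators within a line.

(row=0, col=0): c = -2.0000 + 0.7000i → escape time 1
(row=0, col=1): c = -1.2250 + 0.7000i → escape time 3
(row=0, col=2): c = -0.4500 + 0.7000i → escape time 7
(row=1, col=0): c = -2.0000 + 0.4600i → escape time 1
(row=1, col=1): c = -1.2250 + 0.4600i → escape time 6
(row=1, col=2): c = -0.4500 + 0.4600i → escape time 7
(row=2, col=0): c = -2.0000 + 0.2200i → escape time 1
(row=2, col=1): c = -1.2250 + 0.2200i → escape time 7
(row=2, col=2): c = -0.4500 + 0.2200i → escape time 7
(row=3, col=0): c = -2.0000 + -0.0200i → escape time 1
(row=3, col=1): c = -1.2250 + -0.0200i → escape time 7
(row=3, col=2): c = -0.4500 + -0.0200i → escape time 7
(row=4, col=0): c = -2.0000 + -0.2600i → escape time 1
(row=4, col=1): c = -1.2250 + -0.2600i → escape time 7
(row=4, col=2): c = -0.4500 + -0.2600i → escape time 7
(row=5, col=0): c = -2.0000 + -0.5000i → escape time 1
(row=5, col=1): c = -1.2250 + -0.5000i → escape time 5
(row=5, col=2): c = -0.4500 + -0.5000i → escape time 7

Answer: 137
167
177
177
177
157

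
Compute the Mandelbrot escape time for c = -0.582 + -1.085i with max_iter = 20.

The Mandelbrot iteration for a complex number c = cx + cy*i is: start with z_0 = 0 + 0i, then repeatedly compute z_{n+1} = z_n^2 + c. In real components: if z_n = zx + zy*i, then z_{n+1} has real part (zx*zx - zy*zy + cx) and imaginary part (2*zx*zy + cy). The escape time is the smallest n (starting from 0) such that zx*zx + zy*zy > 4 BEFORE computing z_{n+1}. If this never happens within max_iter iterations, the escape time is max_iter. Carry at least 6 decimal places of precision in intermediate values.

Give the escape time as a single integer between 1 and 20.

Answer: 3

Derivation:
z_0 = 0 + 0i, c = -0.5820 + -1.0850i
Iter 1: z = -0.5820 + -1.0850i, |z|^2 = 1.5159
Iter 2: z = -1.4205 + 0.1779i, |z|^2 = 2.0495
Iter 3: z = 1.4042 + -1.5905i, |z|^2 = 4.5014
Escaped at iteration 3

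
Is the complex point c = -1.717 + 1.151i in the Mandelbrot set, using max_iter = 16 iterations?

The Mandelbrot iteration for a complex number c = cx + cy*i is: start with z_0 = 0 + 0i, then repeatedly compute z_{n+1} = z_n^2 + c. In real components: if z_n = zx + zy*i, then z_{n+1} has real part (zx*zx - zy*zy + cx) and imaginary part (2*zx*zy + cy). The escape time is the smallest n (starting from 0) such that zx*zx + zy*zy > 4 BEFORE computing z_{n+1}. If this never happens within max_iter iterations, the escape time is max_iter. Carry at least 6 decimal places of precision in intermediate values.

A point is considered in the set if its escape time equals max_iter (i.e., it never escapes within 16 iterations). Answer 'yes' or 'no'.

z_0 = 0 + 0i, c = -1.7170 + 1.1510i
Iter 1: z = -1.7170 + 1.1510i, |z|^2 = 4.2729
Escaped at iteration 1

Answer: no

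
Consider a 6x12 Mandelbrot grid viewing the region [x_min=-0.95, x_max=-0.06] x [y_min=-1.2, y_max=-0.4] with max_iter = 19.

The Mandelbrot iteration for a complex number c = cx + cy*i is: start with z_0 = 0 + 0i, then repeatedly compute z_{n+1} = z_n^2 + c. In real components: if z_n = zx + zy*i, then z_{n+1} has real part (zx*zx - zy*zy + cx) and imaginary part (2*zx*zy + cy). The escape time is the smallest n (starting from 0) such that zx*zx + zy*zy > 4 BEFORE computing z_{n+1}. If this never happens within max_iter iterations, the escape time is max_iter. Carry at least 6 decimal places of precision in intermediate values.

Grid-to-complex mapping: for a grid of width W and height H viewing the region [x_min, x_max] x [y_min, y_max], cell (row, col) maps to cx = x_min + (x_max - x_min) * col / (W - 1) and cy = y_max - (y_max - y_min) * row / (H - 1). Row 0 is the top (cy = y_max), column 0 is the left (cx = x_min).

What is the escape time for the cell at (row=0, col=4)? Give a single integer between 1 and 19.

Answer: 19

Derivation:
z_0 = 0 + 0i, c = -0.2380 + -0.4000i
Iter 1: z = -0.2380 + -0.4000i, |z|^2 = 0.2166
Iter 2: z = -0.3414 + -0.2096i, |z|^2 = 0.1605
Iter 3: z = -0.1654 + -0.2569i, |z|^2 = 0.0934
Iter 4: z = -0.2766 + -0.3150i, |z|^2 = 0.1758
Iter 5: z = -0.2607 + -0.2257i, |z|^2 = 0.1189
Iter 6: z = -0.2210 + -0.2823i, |z|^2 = 0.1285
Iter 7: z = -0.2689 + -0.2752i, |z|^2 = 0.1480
Iter 8: z = -0.2415 + -0.2520i, |z|^2 = 0.1218
Iter 9: z = -0.2432 + -0.2783i, |z|^2 = 0.1366
Iter 10: z = -0.2563 + -0.2646i, |z|^2 = 0.1357
Iter 11: z = -0.2423 + -0.2643i, |z|^2 = 0.1286
Iter 12: z = -0.2492 + -0.2719i, |z|^2 = 0.1360
Iter 13: z = -0.2498 + -0.2645i, |z|^2 = 0.1324
Iter 14: z = -0.2456 + -0.2678i, |z|^2 = 0.1320
Iter 15: z = -0.2494 + -0.2685i, |z|^2 = 0.1343
Iter 16: z = -0.2479 + -0.2661i, |z|^2 = 0.1322
Iter 17: z = -0.2474 + -0.2681i, |z|^2 = 0.1331
Iter 18: z = -0.2487 + -0.2674i, |z|^2 = 0.1333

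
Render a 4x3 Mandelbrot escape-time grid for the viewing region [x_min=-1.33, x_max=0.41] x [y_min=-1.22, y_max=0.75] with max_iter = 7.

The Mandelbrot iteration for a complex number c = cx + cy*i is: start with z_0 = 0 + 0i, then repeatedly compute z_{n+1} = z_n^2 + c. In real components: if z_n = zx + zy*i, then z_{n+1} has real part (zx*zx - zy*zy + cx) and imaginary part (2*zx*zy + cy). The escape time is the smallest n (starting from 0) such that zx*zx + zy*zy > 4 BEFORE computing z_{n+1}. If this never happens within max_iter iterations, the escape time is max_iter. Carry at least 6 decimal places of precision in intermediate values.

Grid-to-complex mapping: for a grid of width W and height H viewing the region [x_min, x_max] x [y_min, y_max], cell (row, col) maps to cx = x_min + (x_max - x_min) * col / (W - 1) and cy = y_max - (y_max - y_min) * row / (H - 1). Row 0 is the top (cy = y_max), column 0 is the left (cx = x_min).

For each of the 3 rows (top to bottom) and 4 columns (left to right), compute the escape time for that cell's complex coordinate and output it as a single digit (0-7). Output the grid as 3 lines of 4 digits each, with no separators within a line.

(row=0, col=0): c = -1.3300 + 0.7500i → escape time 3
(row=0, col=1): c = -0.7500 + 0.7500i → escape time 4
(row=0, col=2): c = -0.1700 + 0.7500i → escape time 7
(row=0, col=3): c = 0.4100 + 0.7500i → escape time 4
(row=1, col=0): c = -1.3300 + -0.2350i → escape time 7
(row=1, col=1): c = -0.7500 + -0.2350i → escape time 7
(row=1, col=2): c = -0.1700 + -0.2350i → escape time 7
(row=1, col=3): c = 0.4100 + -0.2350i → escape time 7
(row=2, col=0): c = -1.3300 + -1.2200i → escape time 2
(row=2, col=1): c = -0.7500 + -1.2200i → escape time 3
(row=2, col=2): c = -0.1700 + -1.2200i → escape time 3
(row=2, col=3): c = 0.4100 + -1.2200i → escape time 2

Answer: 3474
7777
2332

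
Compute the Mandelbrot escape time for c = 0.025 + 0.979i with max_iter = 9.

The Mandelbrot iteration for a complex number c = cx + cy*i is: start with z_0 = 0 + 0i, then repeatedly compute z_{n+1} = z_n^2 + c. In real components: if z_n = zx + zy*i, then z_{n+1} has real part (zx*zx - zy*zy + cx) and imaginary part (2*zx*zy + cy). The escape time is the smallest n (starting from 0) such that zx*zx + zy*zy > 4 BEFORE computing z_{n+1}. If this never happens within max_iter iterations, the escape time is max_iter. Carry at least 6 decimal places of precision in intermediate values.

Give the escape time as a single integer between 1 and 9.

z_0 = 0 + 0i, c = 0.0250 + 0.9790i
Iter 1: z = 0.0250 + 0.9790i, |z|^2 = 0.9591
Iter 2: z = -0.9328 + 1.0279i, |z|^2 = 1.9268
Iter 3: z = -0.1615 + -0.9388i, |z|^2 = 0.9074
Iter 4: z = -0.8302 + 1.2823i, |z|^2 = 2.3335
Iter 5: z = -0.9300 + -1.1501i, |z|^2 = 2.1878
Iter 6: z = -0.4329 + 3.1183i, |z|^2 = 9.9113
Escaped at iteration 6

Answer: 6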